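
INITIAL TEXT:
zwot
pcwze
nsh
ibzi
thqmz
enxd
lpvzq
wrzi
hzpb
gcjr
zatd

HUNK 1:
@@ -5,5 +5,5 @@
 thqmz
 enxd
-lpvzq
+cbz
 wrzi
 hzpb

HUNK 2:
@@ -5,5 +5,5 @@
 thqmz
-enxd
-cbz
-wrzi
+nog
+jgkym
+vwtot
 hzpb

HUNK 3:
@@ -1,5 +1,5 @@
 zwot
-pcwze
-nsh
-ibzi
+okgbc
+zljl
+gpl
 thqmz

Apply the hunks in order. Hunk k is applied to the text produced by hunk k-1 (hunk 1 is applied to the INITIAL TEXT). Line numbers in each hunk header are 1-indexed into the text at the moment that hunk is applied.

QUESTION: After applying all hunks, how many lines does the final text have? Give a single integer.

Answer: 11

Derivation:
Hunk 1: at line 5 remove [lpvzq] add [cbz] -> 11 lines: zwot pcwze nsh ibzi thqmz enxd cbz wrzi hzpb gcjr zatd
Hunk 2: at line 5 remove [enxd,cbz,wrzi] add [nog,jgkym,vwtot] -> 11 lines: zwot pcwze nsh ibzi thqmz nog jgkym vwtot hzpb gcjr zatd
Hunk 3: at line 1 remove [pcwze,nsh,ibzi] add [okgbc,zljl,gpl] -> 11 lines: zwot okgbc zljl gpl thqmz nog jgkym vwtot hzpb gcjr zatd
Final line count: 11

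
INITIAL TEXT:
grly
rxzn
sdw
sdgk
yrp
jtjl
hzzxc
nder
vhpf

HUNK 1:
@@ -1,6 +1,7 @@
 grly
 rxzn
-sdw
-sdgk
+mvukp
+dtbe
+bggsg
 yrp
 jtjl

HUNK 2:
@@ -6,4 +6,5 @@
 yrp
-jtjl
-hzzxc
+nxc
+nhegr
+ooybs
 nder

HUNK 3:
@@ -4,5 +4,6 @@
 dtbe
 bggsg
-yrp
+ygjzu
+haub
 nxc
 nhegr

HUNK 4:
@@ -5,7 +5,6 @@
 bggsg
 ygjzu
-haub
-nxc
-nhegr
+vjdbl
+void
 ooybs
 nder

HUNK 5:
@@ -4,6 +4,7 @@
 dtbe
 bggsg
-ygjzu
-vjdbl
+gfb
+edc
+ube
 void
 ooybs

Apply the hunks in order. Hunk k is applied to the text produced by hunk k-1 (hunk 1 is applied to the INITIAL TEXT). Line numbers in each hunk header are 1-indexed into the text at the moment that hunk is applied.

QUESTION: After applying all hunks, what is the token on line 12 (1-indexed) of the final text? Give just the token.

Hunk 1: at line 1 remove [sdw,sdgk] add [mvukp,dtbe,bggsg] -> 10 lines: grly rxzn mvukp dtbe bggsg yrp jtjl hzzxc nder vhpf
Hunk 2: at line 6 remove [jtjl,hzzxc] add [nxc,nhegr,ooybs] -> 11 lines: grly rxzn mvukp dtbe bggsg yrp nxc nhegr ooybs nder vhpf
Hunk 3: at line 4 remove [yrp] add [ygjzu,haub] -> 12 lines: grly rxzn mvukp dtbe bggsg ygjzu haub nxc nhegr ooybs nder vhpf
Hunk 4: at line 5 remove [haub,nxc,nhegr] add [vjdbl,void] -> 11 lines: grly rxzn mvukp dtbe bggsg ygjzu vjdbl void ooybs nder vhpf
Hunk 5: at line 4 remove [ygjzu,vjdbl] add [gfb,edc,ube] -> 12 lines: grly rxzn mvukp dtbe bggsg gfb edc ube void ooybs nder vhpf
Final line 12: vhpf

Answer: vhpf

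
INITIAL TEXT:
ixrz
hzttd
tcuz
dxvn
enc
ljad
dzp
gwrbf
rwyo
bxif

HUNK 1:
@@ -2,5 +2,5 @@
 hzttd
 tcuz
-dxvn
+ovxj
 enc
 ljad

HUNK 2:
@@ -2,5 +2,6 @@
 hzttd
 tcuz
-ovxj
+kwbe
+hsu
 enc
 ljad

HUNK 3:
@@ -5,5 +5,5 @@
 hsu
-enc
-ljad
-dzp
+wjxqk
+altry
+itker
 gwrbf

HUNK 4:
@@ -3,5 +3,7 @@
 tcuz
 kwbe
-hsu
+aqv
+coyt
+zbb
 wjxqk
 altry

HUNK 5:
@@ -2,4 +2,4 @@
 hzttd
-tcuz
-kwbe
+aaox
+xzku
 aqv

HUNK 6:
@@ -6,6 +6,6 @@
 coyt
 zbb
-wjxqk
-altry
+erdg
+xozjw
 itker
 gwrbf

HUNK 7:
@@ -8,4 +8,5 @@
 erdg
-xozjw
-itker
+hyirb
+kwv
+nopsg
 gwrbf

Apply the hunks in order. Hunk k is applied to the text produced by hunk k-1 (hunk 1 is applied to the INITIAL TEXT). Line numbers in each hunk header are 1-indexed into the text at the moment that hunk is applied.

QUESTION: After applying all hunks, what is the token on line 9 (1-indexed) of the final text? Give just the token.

Answer: hyirb

Derivation:
Hunk 1: at line 2 remove [dxvn] add [ovxj] -> 10 lines: ixrz hzttd tcuz ovxj enc ljad dzp gwrbf rwyo bxif
Hunk 2: at line 2 remove [ovxj] add [kwbe,hsu] -> 11 lines: ixrz hzttd tcuz kwbe hsu enc ljad dzp gwrbf rwyo bxif
Hunk 3: at line 5 remove [enc,ljad,dzp] add [wjxqk,altry,itker] -> 11 lines: ixrz hzttd tcuz kwbe hsu wjxqk altry itker gwrbf rwyo bxif
Hunk 4: at line 3 remove [hsu] add [aqv,coyt,zbb] -> 13 lines: ixrz hzttd tcuz kwbe aqv coyt zbb wjxqk altry itker gwrbf rwyo bxif
Hunk 5: at line 2 remove [tcuz,kwbe] add [aaox,xzku] -> 13 lines: ixrz hzttd aaox xzku aqv coyt zbb wjxqk altry itker gwrbf rwyo bxif
Hunk 6: at line 6 remove [wjxqk,altry] add [erdg,xozjw] -> 13 lines: ixrz hzttd aaox xzku aqv coyt zbb erdg xozjw itker gwrbf rwyo bxif
Hunk 7: at line 8 remove [xozjw,itker] add [hyirb,kwv,nopsg] -> 14 lines: ixrz hzttd aaox xzku aqv coyt zbb erdg hyirb kwv nopsg gwrbf rwyo bxif
Final line 9: hyirb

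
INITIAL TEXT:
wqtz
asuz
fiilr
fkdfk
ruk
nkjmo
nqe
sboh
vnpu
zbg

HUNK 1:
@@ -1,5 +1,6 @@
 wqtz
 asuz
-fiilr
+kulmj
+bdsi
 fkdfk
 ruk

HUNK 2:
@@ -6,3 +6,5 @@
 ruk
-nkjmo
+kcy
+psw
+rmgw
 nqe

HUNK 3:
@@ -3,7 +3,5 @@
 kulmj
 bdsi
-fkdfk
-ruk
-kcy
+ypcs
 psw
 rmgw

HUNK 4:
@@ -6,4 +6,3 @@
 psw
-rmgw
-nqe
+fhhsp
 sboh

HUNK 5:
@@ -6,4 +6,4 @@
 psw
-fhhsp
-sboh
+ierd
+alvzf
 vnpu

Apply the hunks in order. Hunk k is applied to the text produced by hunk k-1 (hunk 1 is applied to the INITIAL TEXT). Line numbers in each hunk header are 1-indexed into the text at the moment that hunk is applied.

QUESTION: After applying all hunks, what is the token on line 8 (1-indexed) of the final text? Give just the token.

Hunk 1: at line 1 remove [fiilr] add [kulmj,bdsi] -> 11 lines: wqtz asuz kulmj bdsi fkdfk ruk nkjmo nqe sboh vnpu zbg
Hunk 2: at line 6 remove [nkjmo] add [kcy,psw,rmgw] -> 13 lines: wqtz asuz kulmj bdsi fkdfk ruk kcy psw rmgw nqe sboh vnpu zbg
Hunk 3: at line 3 remove [fkdfk,ruk,kcy] add [ypcs] -> 11 lines: wqtz asuz kulmj bdsi ypcs psw rmgw nqe sboh vnpu zbg
Hunk 4: at line 6 remove [rmgw,nqe] add [fhhsp] -> 10 lines: wqtz asuz kulmj bdsi ypcs psw fhhsp sboh vnpu zbg
Hunk 5: at line 6 remove [fhhsp,sboh] add [ierd,alvzf] -> 10 lines: wqtz asuz kulmj bdsi ypcs psw ierd alvzf vnpu zbg
Final line 8: alvzf

Answer: alvzf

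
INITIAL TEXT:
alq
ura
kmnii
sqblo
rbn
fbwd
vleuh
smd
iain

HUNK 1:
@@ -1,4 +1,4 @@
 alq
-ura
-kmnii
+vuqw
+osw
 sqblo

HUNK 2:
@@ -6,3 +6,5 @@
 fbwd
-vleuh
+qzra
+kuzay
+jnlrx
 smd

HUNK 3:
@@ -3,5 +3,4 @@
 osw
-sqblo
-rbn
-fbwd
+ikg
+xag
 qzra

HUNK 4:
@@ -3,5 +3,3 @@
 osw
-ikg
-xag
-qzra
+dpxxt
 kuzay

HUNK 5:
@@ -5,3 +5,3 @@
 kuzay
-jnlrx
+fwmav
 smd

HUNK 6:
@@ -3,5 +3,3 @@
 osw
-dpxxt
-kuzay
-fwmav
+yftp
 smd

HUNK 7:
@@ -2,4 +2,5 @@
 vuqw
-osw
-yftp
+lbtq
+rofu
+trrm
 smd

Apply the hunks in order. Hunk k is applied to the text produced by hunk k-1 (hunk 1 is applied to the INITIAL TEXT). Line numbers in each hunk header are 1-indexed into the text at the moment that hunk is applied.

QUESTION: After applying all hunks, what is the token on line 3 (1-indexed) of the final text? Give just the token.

Hunk 1: at line 1 remove [ura,kmnii] add [vuqw,osw] -> 9 lines: alq vuqw osw sqblo rbn fbwd vleuh smd iain
Hunk 2: at line 6 remove [vleuh] add [qzra,kuzay,jnlrx] -> 11 lines: alq vuqw osw sqblo rbn fbwd qzra kuzay jnlrx smd iain
Hunk 3: at line 3 remove [sqblo,rbn,fbwd] add [ikg,xag] -> 10 lines: alq vuqw osw ikg xag qzra kuzay jnlrx smd iain
Hunk 4: at line 3 remove [ikg,xag,qzra] add [dpxxt] -> 8 lines: alq vuqw osw dpxxt kuzay jnlrx smd iain
Hunk 5: at line 5 remove [jnlrx] add [fwmav] -> 8 lines: alq vuqw osw dpxxt kuzay fwmav smd iain
Hunk 6: at line 3 remove [dpxxt,kuzay,fwmav] add [yftp] -> 6 lines: alq vuqw osw yftp smd iain
Hunk 7: at line 2 remove [osw,yftp] add [lbtq,rofu,trrm] -> 7 lines: alq vuqw lbtq rofu trrm smd iain
Final line 3: lbtq

Answer: lbtq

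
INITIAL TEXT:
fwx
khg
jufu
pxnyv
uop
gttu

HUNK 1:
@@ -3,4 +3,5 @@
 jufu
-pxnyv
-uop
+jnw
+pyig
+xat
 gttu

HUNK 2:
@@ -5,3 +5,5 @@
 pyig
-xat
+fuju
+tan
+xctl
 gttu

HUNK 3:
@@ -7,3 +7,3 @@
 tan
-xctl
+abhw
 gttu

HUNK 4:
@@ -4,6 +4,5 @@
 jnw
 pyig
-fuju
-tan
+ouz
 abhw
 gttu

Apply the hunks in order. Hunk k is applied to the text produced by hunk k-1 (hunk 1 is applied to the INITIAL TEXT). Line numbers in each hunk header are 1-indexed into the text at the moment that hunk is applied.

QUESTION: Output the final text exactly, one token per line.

Hunk 1: at line 3 remove [pxnyv,uop] add [jnw,pyig,xat] -> 7 lines: fwx khg jufu jnw pyig xat gttu
Hunk 2: at line 5 remove [xat] add [fuju,tan,xctl] -> 9 lines: fwx khg jufu jnw pyig fuju tan xctl gttu
Hunk 3: at line 7 remove [xctl] add [abhw] -> 9 lines: fwx khg jufu jnw pyig fuju tan abhw gttu
Hunk 4: at line 4 remove [fuju,tan] add [ouz] -> 8 lines: fwx khg jufu jnw pyig ouz abhw gttu

Answer: fwx
khg
jufu
jnw
pyig
ouz
abhw
gttu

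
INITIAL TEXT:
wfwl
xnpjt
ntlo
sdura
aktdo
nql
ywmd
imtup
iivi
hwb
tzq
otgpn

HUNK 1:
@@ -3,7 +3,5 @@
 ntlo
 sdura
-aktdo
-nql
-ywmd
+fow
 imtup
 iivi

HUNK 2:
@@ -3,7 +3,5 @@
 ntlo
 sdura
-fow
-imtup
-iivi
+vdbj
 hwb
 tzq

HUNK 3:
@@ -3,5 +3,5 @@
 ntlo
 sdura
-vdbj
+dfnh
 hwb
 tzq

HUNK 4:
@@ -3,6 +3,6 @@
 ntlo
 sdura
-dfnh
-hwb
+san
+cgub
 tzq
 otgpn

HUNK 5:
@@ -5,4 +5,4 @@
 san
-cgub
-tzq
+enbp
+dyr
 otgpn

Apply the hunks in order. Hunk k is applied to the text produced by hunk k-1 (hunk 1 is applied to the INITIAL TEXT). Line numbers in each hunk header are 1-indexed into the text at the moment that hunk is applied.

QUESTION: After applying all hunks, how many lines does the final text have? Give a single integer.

Answer: 8

Derivation:
Hunk 1: at line 3 remove [aktdo,nql,ywmd] add [fow] -> 10 lines: wfwl xnpjt ntlo sdura fow imtup iivi hwb tzq otgpn
Hunk 2: at line 3 remove [fow,imtup,iivi] add [vdbj] -> 8 lines: wfwl xnpjt ntlo sdura vdbj hwb tzq otgpn
Hunk 3: at line 3 remove [vdbj] add [dfnh] -> 8 lines: wfwl xnpjt ntlo sdura dfnh hwb tzq otgpn
Hunk 4: at line 3 remove [dfnh,hwb] add [san,cgub] -> 8 lines: wfwl xnpjt ntlo sdura san cgub tzq otgpn
Hunk 5: at line 5 remove [cgub,tzq] add [enbp,dyr] -> 8 lines: wfwl xnpjt ntlo sdura san enbp dyr otgpn
Final line count: 8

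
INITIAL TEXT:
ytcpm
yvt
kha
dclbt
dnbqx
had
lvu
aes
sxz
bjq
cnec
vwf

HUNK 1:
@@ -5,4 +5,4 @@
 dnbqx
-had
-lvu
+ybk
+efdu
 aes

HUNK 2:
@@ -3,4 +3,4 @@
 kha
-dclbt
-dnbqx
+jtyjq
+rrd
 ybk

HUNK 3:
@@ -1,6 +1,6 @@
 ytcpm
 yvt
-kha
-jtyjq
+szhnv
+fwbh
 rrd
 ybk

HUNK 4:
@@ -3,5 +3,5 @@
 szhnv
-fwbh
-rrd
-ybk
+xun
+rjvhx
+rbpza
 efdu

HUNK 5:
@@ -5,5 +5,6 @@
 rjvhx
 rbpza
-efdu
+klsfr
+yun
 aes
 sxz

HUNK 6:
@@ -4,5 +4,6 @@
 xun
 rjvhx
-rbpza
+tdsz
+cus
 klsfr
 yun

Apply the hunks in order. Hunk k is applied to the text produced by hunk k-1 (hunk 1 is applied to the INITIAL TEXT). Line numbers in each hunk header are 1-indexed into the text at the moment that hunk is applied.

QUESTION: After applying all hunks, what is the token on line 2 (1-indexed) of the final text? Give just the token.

Hunk 1: at line 5 remove [had,lvu] add [ybk,efdu] -> 12 lines: ytcpm yvt kha dclbt dnbqx ybk efdu aes sxz bjq cnec vwf
Hunk 2: at line 3 remove [dclbt,dnbqx] add [jtyjq,rrd] -> 12 lines: ytcpm yvt kha jtyjq rrd ybk efdu aes sxz bjq cnec vwf
Hunk 3: at line 1 remove [kha,jtyjq] add [szhnv,fwbh] -> 12 lines: ytcpm yvt szhnv fwbh rrd ybk efdu aes sxz bjq cnec vwf
Hunk 4: at line 3 remove [fwbh,rrd,ybk] add [xun,rjvhx,rbpza] -> 12 lines: ytcpm yvt szhnv xun rjvhx rbpza efdu aes sxz bjq cnec vwf
Hunk 5: at line 5 remove [efdu] add [klsfr,yun] -> 13 lines: ytcpm yvt szhnv xun rjvhx rbpza klsfr yun aes sxz bjq cnec vwf
Hunk 6: at line 4 remove [rbpza] add [tdsz,cus] -> 14 lines: ytcpm yvt szhnv xun rjvhx tdsz cus klsfr yun aes sxz bjq cnec vwf
Final line 2: yvt

Answer: yvt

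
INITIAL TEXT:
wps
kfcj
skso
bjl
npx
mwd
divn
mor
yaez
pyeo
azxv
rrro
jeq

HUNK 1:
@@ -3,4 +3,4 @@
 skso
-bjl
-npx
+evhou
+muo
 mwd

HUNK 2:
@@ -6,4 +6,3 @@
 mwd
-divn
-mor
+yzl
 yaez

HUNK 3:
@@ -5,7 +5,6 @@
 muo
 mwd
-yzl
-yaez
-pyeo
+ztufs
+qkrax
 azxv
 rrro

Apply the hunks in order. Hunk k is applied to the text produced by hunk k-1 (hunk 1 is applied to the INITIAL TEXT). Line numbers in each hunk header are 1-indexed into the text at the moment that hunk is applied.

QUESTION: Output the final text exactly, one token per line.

Hunk 1: at line 3 remove [bjl,npx] add [evhou,muo] -> 13 lines: wps kfcj skso evhou muo mwd divn mor yaez pyeo azxv rrro jeq
Hunk 2: at line 6 remove [divn,mor] add [yzl] -> 12 lines: wps kfcj skso evhou muo mwd yzl yaez pyeo azxv rrro jeq
Hunk 3: at line 5 remove [yzl,yaez,pyeo] add [ztufs,qkrax] -> 11 lines: wps kfcj skso evhou muo mwd ztufs qkrax azxv rrro jeq

Answer: wps
kfcj
skso
evhou
muo
mwd
ztufs
qkrax
azxv
rrro
jeq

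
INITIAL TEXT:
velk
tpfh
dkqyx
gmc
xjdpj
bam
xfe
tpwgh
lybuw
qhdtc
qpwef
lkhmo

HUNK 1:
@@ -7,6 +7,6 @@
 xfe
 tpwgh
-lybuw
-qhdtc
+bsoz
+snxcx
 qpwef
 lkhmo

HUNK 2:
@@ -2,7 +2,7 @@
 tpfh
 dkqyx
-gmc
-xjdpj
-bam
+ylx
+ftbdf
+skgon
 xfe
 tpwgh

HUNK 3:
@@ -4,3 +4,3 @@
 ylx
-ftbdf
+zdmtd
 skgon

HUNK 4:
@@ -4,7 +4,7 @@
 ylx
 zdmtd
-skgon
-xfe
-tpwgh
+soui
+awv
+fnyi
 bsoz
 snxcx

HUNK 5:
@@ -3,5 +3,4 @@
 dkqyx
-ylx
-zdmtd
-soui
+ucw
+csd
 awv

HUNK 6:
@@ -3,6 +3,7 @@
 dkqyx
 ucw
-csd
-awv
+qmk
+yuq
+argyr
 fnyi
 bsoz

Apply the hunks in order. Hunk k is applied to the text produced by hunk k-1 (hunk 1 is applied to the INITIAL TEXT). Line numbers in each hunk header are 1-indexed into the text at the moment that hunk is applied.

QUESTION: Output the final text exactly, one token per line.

Answer: velk
tpfh
dkqyx
ucw
qmk
yuq
argyr
fnyi
bsoz
snxcx
qpwef
lkhmo

Derivation:
Hunk 1: at line 7 remove [lybuw,qhdtc] add [bsoz,snxcx] -> 12 lines: velk tpfh dkqyx gmc xjdpj bam xfe tpwgh bsoz snxcx qpwef lkhmo
Hunk 2: at line 2 remove [gmc,xjdpj,bam] add [ylx,ftbdf,skgon] -> 12 lines: velk tpfh dkqyx ylx ftbdf skgon xfe tpwgh bsoz snxcx qpwef lkhmo
Hunk 3: at line 4 remove [ftbdf] add [zdmtd] -> 12 lines: velk tpfh dkqyx ylx zdmtd skgon xfe tpwgh bsoz snxcx qpwef lkhmo
Hunk 4: at line 4 remove [skgon,xfe,tpwgh] add [soui,awv,fnyi] -> 12 lines: velk tpfh dkqyx ylx zdmtd soui awv fnyi bsoz snxcx qpwef lkhmo
Hunk 5: at line 3 remove [ylx,zdmtd,soui] add [ucw,csd] -> 11 lines: velk tpfh dkqyx ucw csd awv fnyi bsoz snxcx qpwef lkhmo
Hunk 6: at line 3 remove [csd,awv] add [qmk,yuq,argyr] -> 12 lines: velk tpfh dkqyx ucw qmk yuq argyr fnyi bsoz snxcx qpwef lkhmo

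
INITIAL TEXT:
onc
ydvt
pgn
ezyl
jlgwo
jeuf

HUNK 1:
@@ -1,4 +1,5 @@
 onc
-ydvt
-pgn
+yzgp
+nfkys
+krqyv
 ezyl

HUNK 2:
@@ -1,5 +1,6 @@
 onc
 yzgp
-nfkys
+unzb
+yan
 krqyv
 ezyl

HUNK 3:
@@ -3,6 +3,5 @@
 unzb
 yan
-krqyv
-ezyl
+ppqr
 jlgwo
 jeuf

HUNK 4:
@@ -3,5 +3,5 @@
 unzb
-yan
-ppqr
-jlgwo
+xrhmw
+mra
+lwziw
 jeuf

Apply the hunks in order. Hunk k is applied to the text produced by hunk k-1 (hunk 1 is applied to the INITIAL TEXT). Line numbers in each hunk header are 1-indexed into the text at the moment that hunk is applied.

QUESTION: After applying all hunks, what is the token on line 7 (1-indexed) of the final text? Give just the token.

Hunk 1: at line 1 remove [ydvt,pgn] add [yzgp,nfkys,krqyv] -> 7 lines: onc yzgp nfkys krqyv ezyl jlgwo jeuf
Hunk 2: at line 1 remove [nfkys] add [unzb,yan] -> 8 lines: onc yzgp unzb yan krqyv ezyl jlgwo jeuf
Hunk 3: at line 3 remove [krqyv,ezyl] add [ppqr] -> 7 lines: onc yzgp unzb yan ppqr jlgwo jeuf
Hunk 4: at line 3 remove [yan,ppqr,jlgwo] add [xrhmw,mra,lwziw] -> 7 lines: onc yzgp unzb xrhmw mra lwziw jeuf
Final line 7: jeuf

Answer: jeuf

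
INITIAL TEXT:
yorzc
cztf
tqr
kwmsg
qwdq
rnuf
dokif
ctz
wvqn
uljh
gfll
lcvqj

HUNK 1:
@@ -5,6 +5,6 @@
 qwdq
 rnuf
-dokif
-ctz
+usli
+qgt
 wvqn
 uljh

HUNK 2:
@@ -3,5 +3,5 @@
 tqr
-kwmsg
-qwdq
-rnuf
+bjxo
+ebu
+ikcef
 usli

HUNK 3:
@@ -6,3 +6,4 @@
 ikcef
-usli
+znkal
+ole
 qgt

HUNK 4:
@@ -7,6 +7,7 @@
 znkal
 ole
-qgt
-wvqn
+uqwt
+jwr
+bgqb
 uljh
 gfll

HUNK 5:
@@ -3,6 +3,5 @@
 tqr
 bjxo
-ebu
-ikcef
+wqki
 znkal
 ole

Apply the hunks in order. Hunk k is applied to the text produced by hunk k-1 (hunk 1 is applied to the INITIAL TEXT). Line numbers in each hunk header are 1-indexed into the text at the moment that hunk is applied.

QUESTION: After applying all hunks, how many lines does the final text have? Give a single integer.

Answer: 13

Derivation:
Hunk 1: at line 5 remove [dokif,ctz] add [usli,qgt] -> 12 lines: yorzc cztf tqr kwmsg qwdq rnuf usli qgt wvqn uljh gfll lcvqj
Hunk 2: at line 3 remove [kwmsg,qwdq,rnuf] add [bjxo,ebu,ikcef] -> 12 lines: yorzc cztf tqr bjxo ebu ikcef usli qgt wvqn uljh gfll lcvqj
Hunk 3: at line 6 remove [usli] add [znkal,ole] -> 13 lines: yorzc cztf tqr bjxo ebu ikcef znkal ole qgt wvqn uljh gfll lcvqj
Hunk 4: at line 7 remove [qgt,wvqn] add [uqwt,jwr,bgqb] -> 14 lines: yorzc cztf tqr bjxo ebu ikcef znkal ole uqwt jwr bgqb uljh gfll lcvqj
Hunk 5: at line 3 remove [ebu,ikcef] add [wqki] -> 13 lines: yorzc cztf tqr bjxo wqki znkal ole uqwt jwr bgqb uljh gfll lcvqj
Final line count: 13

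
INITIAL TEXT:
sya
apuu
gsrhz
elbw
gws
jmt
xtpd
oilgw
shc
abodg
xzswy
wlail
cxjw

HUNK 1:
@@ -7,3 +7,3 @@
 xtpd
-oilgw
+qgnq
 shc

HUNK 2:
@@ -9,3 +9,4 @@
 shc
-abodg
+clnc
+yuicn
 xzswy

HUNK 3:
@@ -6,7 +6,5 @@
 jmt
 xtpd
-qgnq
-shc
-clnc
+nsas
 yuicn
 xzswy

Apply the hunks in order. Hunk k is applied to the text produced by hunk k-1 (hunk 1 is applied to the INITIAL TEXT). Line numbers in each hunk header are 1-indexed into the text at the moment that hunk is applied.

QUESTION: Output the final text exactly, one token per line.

Answer: sya
apuu
gsrhz
elbw
gws
jmt
xtpd
nsas
yuicn
xzswy
wlail
cxjw

Derivation:
Hunk 1: at line 7 remove [oilgw] add [qgnq] -> 13 lines: sya apuu gsrhz elbw gws jmt xtpd qgnq shc abodg xzswy wlail cxjw
Hunk 2: at line 9 remove [abodg] add [clnc,yuicn] -> 14 lines: sya apuu gsrhz elbw gws jmt xtpd qgnq shc clnc yuicn xzswy wlail cxjw
Hunk 3: at line 6 remove [qgnq,shc,clnc] add [nsas] -> 12 lines: sya apuu gsrhz elbw gws jmt xtpd nsas yuicn xzswy wlail cxjw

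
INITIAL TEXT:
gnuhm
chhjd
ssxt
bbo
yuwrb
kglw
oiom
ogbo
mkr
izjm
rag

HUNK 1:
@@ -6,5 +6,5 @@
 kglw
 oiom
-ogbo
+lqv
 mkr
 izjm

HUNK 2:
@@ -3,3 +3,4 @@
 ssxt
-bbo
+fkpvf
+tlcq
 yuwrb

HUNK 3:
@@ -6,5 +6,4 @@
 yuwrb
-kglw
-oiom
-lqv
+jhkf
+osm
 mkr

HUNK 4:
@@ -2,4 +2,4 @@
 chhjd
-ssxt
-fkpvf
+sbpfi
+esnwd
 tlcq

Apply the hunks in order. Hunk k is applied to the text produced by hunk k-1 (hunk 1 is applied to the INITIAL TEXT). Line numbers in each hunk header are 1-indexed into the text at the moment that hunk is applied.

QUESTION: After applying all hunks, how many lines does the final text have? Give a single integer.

Hunk 1: at line 6 remove [ogbo] add [lqv] -> 11 lines: gnuhm chhjd ssxt bbo yuwrb kglw oiom lqv mkr izjm rag
Hunk 2: at line 3 remove [bbo] add [fkpvf,tlcq] -> 12 lines: gnuhm chhjd ssxt fkpvf tlcq yuwrb kglw oiom lqv mkr izjm rag
Hunk 3: at line 6 remove [kglw,oiom,lqv] add [jhkf,osm] -> 11 lines: gnuhm chhjd ssxt fkpvf tlcq yuwrb jhkf osm mkr izjm rag
Hunk 4: at line 2 remove [ssxt,fkpvf] add [sbpfi,esnwd] -> 11 lines: gnuhm chhjd sbpfi esnwd tlcq yuwrb jhkf osm mkr izjm rag
Final line count: 11

Answer: 11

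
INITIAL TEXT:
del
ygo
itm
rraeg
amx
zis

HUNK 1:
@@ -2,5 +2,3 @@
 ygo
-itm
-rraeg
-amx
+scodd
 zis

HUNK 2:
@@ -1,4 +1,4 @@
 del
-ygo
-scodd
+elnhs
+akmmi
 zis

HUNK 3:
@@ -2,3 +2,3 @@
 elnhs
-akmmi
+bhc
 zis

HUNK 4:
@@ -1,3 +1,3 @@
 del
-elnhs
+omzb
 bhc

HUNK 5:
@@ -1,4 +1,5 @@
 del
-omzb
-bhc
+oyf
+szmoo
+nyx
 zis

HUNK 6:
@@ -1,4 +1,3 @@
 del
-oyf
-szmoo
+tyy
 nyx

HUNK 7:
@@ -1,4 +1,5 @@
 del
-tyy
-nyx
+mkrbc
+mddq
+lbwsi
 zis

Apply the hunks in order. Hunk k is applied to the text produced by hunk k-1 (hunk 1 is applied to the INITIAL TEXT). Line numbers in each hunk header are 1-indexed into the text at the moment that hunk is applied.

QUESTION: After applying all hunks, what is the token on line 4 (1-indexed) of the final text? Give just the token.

Hunk 1: at line 2 remove [itm,rraeg,amx] add [scodd] -> 4 lines: del ygo scodd zis
Hunk 2: at line 1 remove [ygo,scodd] add [elnhs,akmmi] -> 4 lines: del elnhs akmmi zis
Hunk 3: at line 2 remove [akmmi] add [bhc] -> 4 lines: del elnhs bhc zis
Hunk 4: at line 1 remove [elnhs] add [omzb] -> 4 lines: del omzb bhc zis
Hunk 5: at line 1 remove [omzb,bhc] add [oyf,szmoo,nyx] -> 5 lines: del oyf szmoo nyx zis
Hunk 6: at line 1 remove [oyf,szmoo] add [tyy] -> 4 lines: del tyy nyx zis
Hunk 7: at line 1 remove [tyy,nyx] add [mkrbc,mddq,lbwsi] -> 5 lines: del mkrbc mddq lbwsi zis
Final line 4: lbwsi

Answer: lbwsi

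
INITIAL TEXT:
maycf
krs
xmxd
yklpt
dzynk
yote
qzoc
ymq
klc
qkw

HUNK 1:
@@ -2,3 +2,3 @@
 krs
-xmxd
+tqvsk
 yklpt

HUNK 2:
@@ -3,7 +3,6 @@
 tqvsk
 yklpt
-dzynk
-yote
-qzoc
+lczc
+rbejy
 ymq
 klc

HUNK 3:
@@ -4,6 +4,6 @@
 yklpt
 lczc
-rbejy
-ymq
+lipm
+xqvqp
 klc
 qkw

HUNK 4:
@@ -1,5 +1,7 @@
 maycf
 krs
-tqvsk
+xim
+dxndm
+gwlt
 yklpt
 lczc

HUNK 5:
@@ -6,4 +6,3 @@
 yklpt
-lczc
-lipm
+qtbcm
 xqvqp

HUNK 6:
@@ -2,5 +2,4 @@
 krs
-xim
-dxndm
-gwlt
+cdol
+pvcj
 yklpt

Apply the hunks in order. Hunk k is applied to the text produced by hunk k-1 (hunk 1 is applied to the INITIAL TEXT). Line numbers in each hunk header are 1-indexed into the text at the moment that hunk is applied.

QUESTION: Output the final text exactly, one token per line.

Answer: maycf
krs
cdol
pvcj
yklpt
qtbcm
xqvqp
klc
qkw

Derivation:
Hunk 1: at line 2 remove [xmxd] add [tqvsk] -> 10 lines: maycf krs tqvsk yklpt dzynk yote qzoc ymq klc qkw
Hunk 2: at line 3 remove [dzynk,yote,qzoc] add [lczc,rbejy] -> 9 lines: maycf krs tqvsk yklpt lczc rbejy ymq klc qkw
Hunk 3: at line 4 remove [rbejy,ymq] add [lipm,xqvqp] -> 9 lines: maycf krs tqvsk yklpt lczc lipm xqvqp klc qkw
Hunk 4: at line 1 remove [tqvsk] add [xim,dxndm,gwlt] -> 11 lines: maycf krs xim dxndm gwlt yklpt lczc lipm xqvqp klc qkw
Hunk 5: at line 6 remove [lczc,lipm] add [qtbcm] -> 10 lines: maycf krs xim dxndm gwlt yklpt qtbcm xqvqp klc qkw
Hunk 6: at line 2 remove [xim,dxndm,gwlt] add [cdol,pvcj] -> 9 lines: maycf krs cdol pvcj yklpt qtbcm xqvqp klc qkw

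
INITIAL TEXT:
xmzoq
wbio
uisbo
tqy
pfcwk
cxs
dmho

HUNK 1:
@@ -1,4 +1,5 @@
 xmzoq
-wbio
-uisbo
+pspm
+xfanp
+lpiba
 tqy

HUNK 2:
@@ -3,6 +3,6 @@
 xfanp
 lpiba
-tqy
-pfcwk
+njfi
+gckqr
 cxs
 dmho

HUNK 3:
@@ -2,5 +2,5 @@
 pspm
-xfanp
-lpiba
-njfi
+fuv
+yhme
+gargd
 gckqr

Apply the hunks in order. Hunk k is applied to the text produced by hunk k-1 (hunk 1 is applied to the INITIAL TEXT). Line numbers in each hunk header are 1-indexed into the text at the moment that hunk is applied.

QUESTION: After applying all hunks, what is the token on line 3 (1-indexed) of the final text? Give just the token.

Answer: fuv

Derivation:
Hunk 1: at line 1 remove [wbio,uisbo] add [pspm,xfanp,lpiba] -> 8 lines: xmzoq pspm xfanp lpiba tqy pfcwk cxs dmho
Hunk 2: at line 3 remove [tqy,pfcwk] add [njfi,gckqr] -> 8 lines: xmzoq pspm xfanp lpiba njfi gckqr cxs dmho
Hunk 3: at line 2 remove [xfanp,lpiba,njfi] add [fuv,yhme,gargd] -> 8 lines: xmzoq pspm fuv yhme gargd gckqr cxs dmho
Final line 3: fuv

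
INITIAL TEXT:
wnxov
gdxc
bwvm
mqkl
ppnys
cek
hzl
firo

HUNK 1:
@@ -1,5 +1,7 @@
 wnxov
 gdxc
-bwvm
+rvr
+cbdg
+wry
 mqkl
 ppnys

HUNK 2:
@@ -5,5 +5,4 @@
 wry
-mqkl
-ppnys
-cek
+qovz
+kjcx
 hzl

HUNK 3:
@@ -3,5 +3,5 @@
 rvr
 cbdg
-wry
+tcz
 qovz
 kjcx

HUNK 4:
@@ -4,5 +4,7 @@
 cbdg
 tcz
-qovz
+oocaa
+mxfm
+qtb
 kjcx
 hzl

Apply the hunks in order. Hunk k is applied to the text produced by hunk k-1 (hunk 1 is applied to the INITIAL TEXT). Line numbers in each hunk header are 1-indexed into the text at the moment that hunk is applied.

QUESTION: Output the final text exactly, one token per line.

Hunk 1: at line 1 remove [bwvm] add [rvr,cbdg,wry] -> 10 lines: wnxov gdxc rvr cbdg wry mqkl ppnys cek hzl firo
Hunk 2: at line 5 remove [mqkl,ppnys,cek] add [qovz,kjcx] -> 9 lines: wnxov gdxc rvr cbdg wry qovz kjcx hzl firo
Hunk 3: at line 3 remove [wry] add [tcz] -> 9 lines: wnxov gdxc rvr cbdg tcz qovz kjcx hzl firo
Hunk 4: at line 4 remove [qovz] add [oocaa,mxfm,qtb] -> 11 lines: wnxov gdxc rvr cbdg tcz oocaa mxfm qtb kjcx hzl firo

Answer: wnxov
gdxc
rvr
cbdg
tcz
oocaa
mxfm
qtb
kjcx
hzl
firo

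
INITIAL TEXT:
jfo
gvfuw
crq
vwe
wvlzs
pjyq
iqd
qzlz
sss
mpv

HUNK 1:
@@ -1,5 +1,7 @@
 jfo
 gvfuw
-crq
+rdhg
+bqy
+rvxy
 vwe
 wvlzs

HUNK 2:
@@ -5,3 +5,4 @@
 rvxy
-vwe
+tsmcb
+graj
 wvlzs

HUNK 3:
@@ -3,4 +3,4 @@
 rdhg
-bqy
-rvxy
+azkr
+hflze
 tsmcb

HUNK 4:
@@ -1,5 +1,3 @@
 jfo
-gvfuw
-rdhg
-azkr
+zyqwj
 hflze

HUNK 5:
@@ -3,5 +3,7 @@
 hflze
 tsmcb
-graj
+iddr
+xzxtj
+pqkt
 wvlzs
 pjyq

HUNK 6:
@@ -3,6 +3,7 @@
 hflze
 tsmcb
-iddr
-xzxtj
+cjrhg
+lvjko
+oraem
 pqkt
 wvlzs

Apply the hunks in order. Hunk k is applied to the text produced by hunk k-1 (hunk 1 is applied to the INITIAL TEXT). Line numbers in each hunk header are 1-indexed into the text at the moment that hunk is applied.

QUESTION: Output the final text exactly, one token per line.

Hunk 1: at line 1 remove [crq] add [rdhg,bqy,rvxy] -> 12 lines: jfo gvfuw rdhg bqy rvxy vwe wvlzs pjyq iqd qzlz sss mpv
Hunk 2: at line 5 remove [vwe] add [tsmcb,graj] -> 13 lines: jfo gvfuw rdhg bqy rvxy tsmcb graj wvlzs pjyq iqd qzlz sss mpv
Hunk 3: at line 3 remove [bqy,rvxy] add [azkr,hflze] -> 13 lines: jfo gvfuw rdhg azkr hflze tsmcb graj wvlzs pjyq iqd qzlz sss mpv
Hunk 4: at line 1 remove [gvfuw,rdhg,azkr] add [zyqwj] -> 11 lines: jfo zyqwj hflze tsmcb graj wvlzs pjyq iqd qzlz sss mpv
Hunk 5: at line 3 remove [graj] add [iddr,xzxtj,pqkt] -> 13 lines: jfo zyqwj hflze tsmcb iddr xzxtj pqkt wvlzs pjyq iqd qzlz sss mpv
Hunk 6: at line 3 remove [iddr,xzxtj] add [cjrhg,lvjko,oraem] -> 14 lines: jfo zyqwj hflze tsmcb cjrhg lvjko oraem pqkt wvlzs pjyq iqd qzlz sss mpv

Answer: jfo
zyqwj
hflze
tsmcb
cjrhg
lvjko
oraem
pqkt
wvlzs
pjyq
iqd
qzlz
sss
mpv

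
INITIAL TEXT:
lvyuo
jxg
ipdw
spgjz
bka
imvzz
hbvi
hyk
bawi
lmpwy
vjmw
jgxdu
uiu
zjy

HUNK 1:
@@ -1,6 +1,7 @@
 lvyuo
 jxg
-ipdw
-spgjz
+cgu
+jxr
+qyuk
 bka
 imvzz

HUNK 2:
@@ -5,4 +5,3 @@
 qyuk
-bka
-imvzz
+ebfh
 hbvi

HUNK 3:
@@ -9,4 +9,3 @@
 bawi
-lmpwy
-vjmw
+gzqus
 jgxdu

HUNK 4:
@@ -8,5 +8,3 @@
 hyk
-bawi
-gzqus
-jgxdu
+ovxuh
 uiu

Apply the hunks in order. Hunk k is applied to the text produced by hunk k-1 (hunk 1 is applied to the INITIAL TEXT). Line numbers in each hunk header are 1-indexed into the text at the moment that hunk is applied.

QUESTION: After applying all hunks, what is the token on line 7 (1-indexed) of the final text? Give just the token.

Answer: hbvi

Derivation:
Hunk 1: at line 1 remove [ipdw,spgjz] add [cgu,jxr,qyuk] -> 15 lines: lvyuo jxg cgu jxr qyuk bka imvzz hbvi hyk bawi lmpwy vjmw jgxdu uiu zjy
Hunk 2: at line 5 remove [bka,imvzz] add [ebfh] -> 14 lines: lvyuo jxg cgu jxr qyuk ebfh hbvi hyk bawi lmpwy vjmw jgxdu uiu zjy
Hunk 3: at line 9 remove [lmpwy,vjmw] add [gzqus] -> 13 lines: lvyuo jxg cgu jxr qyuk ebfh hbvi hyk bawi gzqus jgxdu uiu zjy
Hunk 4: at line 8 remove [bawi,gzqus,jgxdu] add [ovxuh] -> 11 lines: lvyuo jxg cgu jxr qyuk ebfh hbvi hyk ovxuh uiu zjy
Final line 7: hbvi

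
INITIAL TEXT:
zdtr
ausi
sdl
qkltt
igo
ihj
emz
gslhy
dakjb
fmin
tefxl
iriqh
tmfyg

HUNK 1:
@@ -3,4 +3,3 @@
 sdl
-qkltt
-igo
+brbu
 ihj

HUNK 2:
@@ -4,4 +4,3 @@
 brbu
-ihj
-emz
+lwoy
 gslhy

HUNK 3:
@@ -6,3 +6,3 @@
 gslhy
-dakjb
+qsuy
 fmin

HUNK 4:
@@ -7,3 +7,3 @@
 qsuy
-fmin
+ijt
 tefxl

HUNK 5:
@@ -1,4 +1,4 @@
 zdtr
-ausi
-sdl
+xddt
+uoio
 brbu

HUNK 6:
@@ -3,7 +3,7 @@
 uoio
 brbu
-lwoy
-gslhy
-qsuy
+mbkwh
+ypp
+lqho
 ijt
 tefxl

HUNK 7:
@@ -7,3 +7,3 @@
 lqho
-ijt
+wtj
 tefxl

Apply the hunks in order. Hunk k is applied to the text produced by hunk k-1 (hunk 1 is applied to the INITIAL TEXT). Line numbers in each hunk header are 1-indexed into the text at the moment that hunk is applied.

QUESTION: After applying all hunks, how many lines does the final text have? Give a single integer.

Answer: 11

Derivation:
Hunk 1: at line 3 remove [qkltt,igo] add [brbu] -> 12 lines: zdtr ausi sdl brbu ihj emz gslhy dakjb fmin tefxl iriqh tmfyg
Hunk 2: at line 4 remove [ihj,emz] add [lwoy] -> 11 lines: zdtr ausi sdl brbu lwoy gslhy dakjb fmin tefxl iriqh tmfyg
Hunk 3: at line 6 remove [dakjb] add [qsuy] -> 11 lines: zdtr ausi sdl brbu lwoy gslhy qsuy fmin tefxl iriqh tmfyg
Hunk 4: at line 7 remove [fmin] add [ijt] -> 11 lines: zdtr ausi sdl brbu lwoy gslhy qsuy ijt tefxl iriqh tmfyg
Hunk 5: at line 1 remove [ausi,sdl] add [xddt,uoio] -> 11 lines: zdtr xddt uoio brbu lwoy gslhy qsuy ijt tefxl iriqh tmfyg
Hunk 6: at line 3 remove [lwoy,gslhy,qsuy] add [mbkwh,ypp,lqho] -> 11 lines: zdtr xddt uoio brbu mbkwh ypp lqho ijt tefxl iriqh tmfyg
Hunk 7: at line 7 remove [ijt] add [wtj] -> 11 lines: zdtr xddt uoio brbu mbkwh ypp lqho wtj tefxl iriqh tmfyg
Final line count: 11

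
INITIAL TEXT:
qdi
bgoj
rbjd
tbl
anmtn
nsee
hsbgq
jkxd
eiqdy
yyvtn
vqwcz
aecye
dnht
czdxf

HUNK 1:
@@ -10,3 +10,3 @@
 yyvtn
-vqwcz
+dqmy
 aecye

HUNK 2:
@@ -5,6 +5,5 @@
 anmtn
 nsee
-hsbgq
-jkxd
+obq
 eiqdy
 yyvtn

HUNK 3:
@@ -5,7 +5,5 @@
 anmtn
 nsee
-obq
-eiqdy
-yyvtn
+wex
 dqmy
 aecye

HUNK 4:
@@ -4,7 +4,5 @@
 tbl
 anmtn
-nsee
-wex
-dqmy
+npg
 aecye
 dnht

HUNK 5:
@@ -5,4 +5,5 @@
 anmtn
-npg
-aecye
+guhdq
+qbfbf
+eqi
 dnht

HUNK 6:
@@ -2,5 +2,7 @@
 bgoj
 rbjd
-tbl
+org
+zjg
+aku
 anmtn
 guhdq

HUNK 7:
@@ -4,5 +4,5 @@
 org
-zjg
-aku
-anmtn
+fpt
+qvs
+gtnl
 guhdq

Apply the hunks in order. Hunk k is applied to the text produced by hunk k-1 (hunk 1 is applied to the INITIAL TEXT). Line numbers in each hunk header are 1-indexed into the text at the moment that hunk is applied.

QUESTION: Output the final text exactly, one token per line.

Hunk 1: at line 10 remove [vqwcz] add [dqmy] -> 14 lines: qdi bgoj rbjd tbl anmtn nsee hsbgq jkxd eiqdy yyvtn dqmy aecye dnht czdxf
Hunk 2: at line 5 remove [hsbgq,jkxd] add [obq] -> 13 lines: qdi bgoj rbjd tbl anmtn nsee obq eiqdy yyvtn dqmy aecye dnht czdxf
Hunk 3: at line 5 remove [obq,eiqdy,yyvtn] add [wex] -> 11 lines: qdi bgoj rbjd tbl anmtn nsee wex dqmy aecye dnht czdxf
Hunk 4: at line 4 remove [nsee,wex,dqmy] add [npg] -> 9 lines: qdi bgoj rbjd tbl anmtn npg aecye dnht czdxf
Hunk 5: at line 5 remove [npg,aecye] add [guhdq,qbfbf,eqi] -> 10 lines: qdi bgoj rbjd tbl anmtn guhdq qbfbf eqi dnht czdxf
Hunk 6: at line 2 remove [tbl] add [org,zjg,aku] -> 12 lines: qdi bgoj rbjd org zjg aku anmtn guhdq qbfbf eqi dnht czdxf
Hunk 7: at line 4 remove [zjg,aku,anmtn] add [fpt,qvs,gtnl] -> 12 lines: qdi bgoj rbjd org fpt qvs gtnl guhdq qbfbf eqi dnht czdxf

Answer: qdi
bgoj
rbjd
org
fpt
qvs
gtnl
guhdq
qbfbf
eqi
dnht
czdxf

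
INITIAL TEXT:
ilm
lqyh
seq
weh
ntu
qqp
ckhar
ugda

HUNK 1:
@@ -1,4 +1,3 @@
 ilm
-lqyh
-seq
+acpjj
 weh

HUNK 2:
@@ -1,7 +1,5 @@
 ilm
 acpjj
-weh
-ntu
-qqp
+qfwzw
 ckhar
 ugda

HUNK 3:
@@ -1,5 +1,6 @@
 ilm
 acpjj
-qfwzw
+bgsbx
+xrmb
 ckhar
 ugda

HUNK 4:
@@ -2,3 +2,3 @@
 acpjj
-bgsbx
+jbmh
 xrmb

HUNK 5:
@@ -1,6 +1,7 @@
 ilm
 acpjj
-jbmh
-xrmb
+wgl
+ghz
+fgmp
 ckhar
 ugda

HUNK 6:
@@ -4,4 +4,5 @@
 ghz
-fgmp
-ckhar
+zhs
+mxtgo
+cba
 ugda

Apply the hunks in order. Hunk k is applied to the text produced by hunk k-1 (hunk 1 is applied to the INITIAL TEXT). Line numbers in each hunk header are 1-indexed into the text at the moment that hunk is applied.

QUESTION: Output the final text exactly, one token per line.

Hunk 1: at line 1 remove [lqyh,seq] add [acpjj] -> 7 lines: ilm acpjj weh ntu qqp ckhar ugda
Hunk 2: at line 1 remove [weh,ntu,qqp] add [qfwzw] -> 5 lines: ilm acpjj qfwzw ckhar ugda
Hunk 3: at line 1 remove [qfwzw] add [bgsbx,xrmb] -> 6 lines: ilm acpjj bgsbx xrmb ckhar ugda
Hunk 4: at line 2 remove [bgsbx] add [jbmh] -> 6 lines: ilm acpjj jbmh xrmb ckhar ugda
Hunk 5: at line 1 remove [jbmh,xrmb] add [wgl,ghz,fgmp] -> 7 lines: ilm acpjj wgl ghz fgmp ckhar ugda
Hunk 6: at line 4 remove [fgmp,ckhar] add [zhs,mxtgo,cba] -> 8 lines: ilm acpjj wgl ghz zhs mxtgo cba ugda

Answer: ilm
acpjj
wgl
ghz
zhs
mxtgo
cba
ugda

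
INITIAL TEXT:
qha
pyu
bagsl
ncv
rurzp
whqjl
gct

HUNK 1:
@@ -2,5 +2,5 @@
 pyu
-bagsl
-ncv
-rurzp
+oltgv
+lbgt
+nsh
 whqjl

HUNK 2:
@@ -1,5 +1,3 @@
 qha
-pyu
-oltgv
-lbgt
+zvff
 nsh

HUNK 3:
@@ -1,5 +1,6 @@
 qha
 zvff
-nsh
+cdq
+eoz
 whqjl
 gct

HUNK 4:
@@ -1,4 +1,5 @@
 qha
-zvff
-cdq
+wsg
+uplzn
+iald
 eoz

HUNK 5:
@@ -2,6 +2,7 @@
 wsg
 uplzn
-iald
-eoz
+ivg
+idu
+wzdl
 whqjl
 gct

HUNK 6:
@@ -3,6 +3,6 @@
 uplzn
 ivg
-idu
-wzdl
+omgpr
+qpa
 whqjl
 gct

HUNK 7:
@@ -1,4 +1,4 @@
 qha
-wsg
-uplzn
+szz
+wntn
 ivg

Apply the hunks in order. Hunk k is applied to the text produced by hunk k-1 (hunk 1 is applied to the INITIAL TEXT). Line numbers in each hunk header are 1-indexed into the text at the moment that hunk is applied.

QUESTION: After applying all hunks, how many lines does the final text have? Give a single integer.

Hunk 1: at line 2 remove [bagsl,ncv,rurzp] add [oltgv,lbgt,nsh] -> 7 lines: qha pyu oltgv lbgt nsh whqjl gct
Hunk 2: at line 1 remove [pyu,oltgv,lbgt] add [zvff] -> 5 lines: qha zvff nsh whqjl gct
Hunk 3: at line 1 remove [nsh] add [cdq,eoz] -> 6 lines: qha zvff cdq eoz whqjl gct
Hunk 4: at line 1 remove [zvff,cdq] add [wsg,uplzn,iald] -> 7 lines: qha wsg uplzn iald eoz whqjl gct
Hunk 5: at line 2 remove [iald,eoz] add [ivg,idu,wzdl] -> 8 lines: qha wsg uplzn ivg idu wzdl whqjl gct
Hunk 6: at line 3 remove [idu,wzdl] add [omgpr,qpa] -> 8 lines: qha wsg uplzn ivg omgpr qpa whqjl gct
Hunk 7: at line 1 remove [wsg,uplzn] add [szz,wntn] -> 8 lines: qha szz wntn ivg omgpr qpa whqjl gct
Final line count: 8

Answer: 8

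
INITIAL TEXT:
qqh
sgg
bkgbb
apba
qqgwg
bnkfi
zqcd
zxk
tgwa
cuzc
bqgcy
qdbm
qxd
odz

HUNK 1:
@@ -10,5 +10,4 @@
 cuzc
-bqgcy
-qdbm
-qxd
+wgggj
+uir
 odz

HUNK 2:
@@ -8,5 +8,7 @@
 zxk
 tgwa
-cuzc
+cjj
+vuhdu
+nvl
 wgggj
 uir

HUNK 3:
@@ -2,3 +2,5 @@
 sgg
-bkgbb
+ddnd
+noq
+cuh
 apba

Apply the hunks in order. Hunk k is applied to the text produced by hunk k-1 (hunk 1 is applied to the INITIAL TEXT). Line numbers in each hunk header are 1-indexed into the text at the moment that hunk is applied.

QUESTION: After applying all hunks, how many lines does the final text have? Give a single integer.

Hunk 1: at line 10 remove [bqgcy,qdbm,qxd] add [wgggj,uir] -> 13 lines: qqh sgg bkgbb apba qqgwg bnkfi zqcd zxk tgwa cuzc wgggj uir odz
Hunk 2: at line 8 remove [cuzc] add [cjj,vuhdu,nvl] -> 15 lines: qqh sgg bkgbb apba qqgwg bnkfi zqcd zxk tgwa cjj vuhdu nvl wgggj uir odz
Hunk 3: at line 2 remove [bkgbb] add [ddnd,noq,cuh] -> 17 lines: qqh sgg ddnd noq cuh apba qqgwg bnkfi zqcd zxk tgwa cjj vuhdu nvl wgggj uir odz
Final line count: 17

Answer: 17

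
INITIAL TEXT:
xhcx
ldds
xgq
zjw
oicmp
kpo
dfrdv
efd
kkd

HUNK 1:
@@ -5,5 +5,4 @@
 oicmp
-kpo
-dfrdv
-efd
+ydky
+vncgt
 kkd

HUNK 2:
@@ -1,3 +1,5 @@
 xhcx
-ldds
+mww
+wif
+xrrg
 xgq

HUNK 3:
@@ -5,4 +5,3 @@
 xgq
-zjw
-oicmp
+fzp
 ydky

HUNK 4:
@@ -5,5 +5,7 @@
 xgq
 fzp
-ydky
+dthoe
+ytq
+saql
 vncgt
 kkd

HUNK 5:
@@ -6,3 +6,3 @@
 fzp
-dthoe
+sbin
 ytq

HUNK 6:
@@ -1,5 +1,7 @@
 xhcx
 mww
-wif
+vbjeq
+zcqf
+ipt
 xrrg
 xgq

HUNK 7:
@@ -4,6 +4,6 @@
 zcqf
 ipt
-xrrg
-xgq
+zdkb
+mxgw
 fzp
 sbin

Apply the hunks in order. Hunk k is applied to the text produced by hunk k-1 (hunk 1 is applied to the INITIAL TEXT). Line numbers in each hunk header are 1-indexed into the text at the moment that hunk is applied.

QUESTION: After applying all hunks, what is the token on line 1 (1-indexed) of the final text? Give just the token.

Answer: xhcx

Derivation:
Hunk 1: at line 5 remove [kpo,dfrdv,efd] add [ydky,vncgt] -> 8 lines: xhcx ldds xgq zjw oicmp ydky vncgt kkd
Hunk 2: at line 1 remove [ldds] add [mww,wif,xrrg] -> 10 lines: xhcx mww wif xrrg xgq zjw oicmp ydky vncgt kkd
Hunk 3: at line 5 remove [zjw,oicmp] add [fzp] -> 9 lines: xhcx mww wif xrrg xgq fzp ydky vncgt kkd
Hunk 4: at line 5 remove [ydky] add [dthoe,ytq,saql] -> 11 lines: xhcx mww wif xrrg xgq fzp dthoe ytq saql vncgt kkd
Hunk 5: at line 6 remove [dthoe] add [sbin] -> 11 lines: xhcx mww wif xrrg xgq fzp sbin ytq saql vncgt kkd
Hunk 6: at line 1 remove [wif] add [vbjeq,zcqf,ipt] -> 13 lines: xhcx mww vbjeq zcqf ipt xrrg xgq fzp sbin ytq saql vncgt kkd
Hunk 7: at line 4 remove [xrrg,xgq] add [zdkb,mxgw] -> 13 lines: xhcx mww vbjeq zcqf ipt zdkb mxgw fzp sbin ytq saql vncgt kkd
Final line 1: xhcx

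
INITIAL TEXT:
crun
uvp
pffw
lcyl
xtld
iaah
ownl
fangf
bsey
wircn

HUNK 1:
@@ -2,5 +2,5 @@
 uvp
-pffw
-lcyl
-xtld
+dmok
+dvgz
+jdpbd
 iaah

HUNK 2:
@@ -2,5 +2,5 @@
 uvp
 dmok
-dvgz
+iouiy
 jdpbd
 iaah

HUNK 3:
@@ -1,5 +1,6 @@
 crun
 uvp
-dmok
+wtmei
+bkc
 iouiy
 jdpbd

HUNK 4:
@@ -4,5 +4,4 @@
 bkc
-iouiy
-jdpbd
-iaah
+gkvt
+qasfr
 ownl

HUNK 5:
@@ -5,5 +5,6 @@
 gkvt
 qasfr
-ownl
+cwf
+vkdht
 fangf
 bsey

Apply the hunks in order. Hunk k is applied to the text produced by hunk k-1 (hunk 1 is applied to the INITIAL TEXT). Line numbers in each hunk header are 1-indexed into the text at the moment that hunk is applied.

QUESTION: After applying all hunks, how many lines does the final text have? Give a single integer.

Hunk 1: at line 2 remove [pffw,lcyl,xtld] add [dmok,dvgz,jdpbd] -> 10 lines: crun uvp dmok dvgz jdpbd iaah ownl fangf bsey wircn
Hunk 2: at line 2 remove [dvgz] add [iouiy] -> 10 lines: crun uvp dmok iouiy jdpbd iaah ownl fangf bsey wircn
Hunk 3: at line 1 remove [dmok] add [wtmei,bkc] -> 11 lines: crun uvp wtmei bkc iouiy jdpbd iaah ownl fangf bsey wircn
Hunk 4: at line 4 remove [iouiy,jdpbd,iaah] add [gkvt,qasfr] -> 10 lines: crun uvp wtmei bkc gkvt qasfr ownl fangf bsey wircn
Hunk 5: at line 5 remove [ownl] add [cwf,vkdht] -> 11 lines: crun uvp wtmei bkc gkvt qasfr cwf vkdht fangf bsey wircn
Final line count: 11

Answer: 11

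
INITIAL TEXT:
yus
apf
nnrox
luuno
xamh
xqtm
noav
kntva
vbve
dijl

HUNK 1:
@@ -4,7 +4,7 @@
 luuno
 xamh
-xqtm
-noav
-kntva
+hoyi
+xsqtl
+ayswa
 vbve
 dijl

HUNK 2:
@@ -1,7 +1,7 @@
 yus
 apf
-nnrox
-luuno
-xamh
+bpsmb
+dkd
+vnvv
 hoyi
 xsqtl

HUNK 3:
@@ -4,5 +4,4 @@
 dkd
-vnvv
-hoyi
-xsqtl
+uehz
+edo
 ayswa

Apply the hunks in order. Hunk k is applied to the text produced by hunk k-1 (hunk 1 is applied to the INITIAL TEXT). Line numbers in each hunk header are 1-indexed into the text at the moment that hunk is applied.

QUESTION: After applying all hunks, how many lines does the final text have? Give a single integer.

Answer: 9

Derivation:
Hunk 1: at line 4 remove [xqtm,noav,kntva] add [hoyi,xsqtl,ayswa] -> 10 lines: yus apf nnrox luuno xamh hoyi xsqtl ayswa vbve dijl
Hunk 2: at line 1 remove [nnrox,luuno,xamh] add [bpsmb,dkd,vnvv] -> 10 lines: yus apf bpsmb dkd vnvv hoyi xsqtl ayswa vbve dijl
Hunk 3: at line 4 remove [vnvv,hoyi,xsqtl] add [uehz,edo] -> 9 lines: yus apf bpsmb dkd uehz edo ayswa vbve dijl
Final line count: 9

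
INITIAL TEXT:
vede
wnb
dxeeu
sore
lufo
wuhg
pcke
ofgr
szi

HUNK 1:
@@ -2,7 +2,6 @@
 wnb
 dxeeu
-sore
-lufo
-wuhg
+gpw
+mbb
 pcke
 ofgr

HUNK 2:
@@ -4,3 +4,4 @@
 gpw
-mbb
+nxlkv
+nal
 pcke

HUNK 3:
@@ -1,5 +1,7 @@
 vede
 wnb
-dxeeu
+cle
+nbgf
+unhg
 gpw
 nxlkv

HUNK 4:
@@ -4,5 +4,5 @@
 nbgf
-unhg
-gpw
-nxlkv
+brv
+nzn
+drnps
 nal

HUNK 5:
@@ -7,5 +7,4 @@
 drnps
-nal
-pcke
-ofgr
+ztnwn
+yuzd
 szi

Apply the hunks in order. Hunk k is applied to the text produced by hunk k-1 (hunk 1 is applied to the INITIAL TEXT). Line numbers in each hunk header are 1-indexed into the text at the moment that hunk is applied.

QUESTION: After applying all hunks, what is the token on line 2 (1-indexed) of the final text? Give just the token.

Hunk 1: at line 2 remove [sore,lufo,wuhg] add [gpw,mbb] -> 8 lines: vede wnb dxeeu gpw mbb pcke ofgr szi
Hunk 2: at line 4 remove [mbb] add [nxlkv,nal] -> 9 lines: vede wnb dxeeu gpw nxlkv nal pcke ofgr szi
Hunk 3: at line 1 remove [dxeeu] add [cle,nbgf,unhg] -> 11 lines: vede wnb cle nbgf unhg gpw nxlkv nal pcke ofgr szi
Hunk 4: at line 4 remove [unhg,gpw,nxlkv] add [brv,nzn,drnps] -> 11 lines: vede wnb cle nbgf brv nzn drnps nal pcke ofgr szi
Hunk 5: at line 7 remove [nal,pcke,ofgr] add [ztnwn,yuzd] -> 10 lines: vede wnb cle nbgf brv nzn drnps ztnwn yuzd szi
Final line 2: wnb

Answer: wnb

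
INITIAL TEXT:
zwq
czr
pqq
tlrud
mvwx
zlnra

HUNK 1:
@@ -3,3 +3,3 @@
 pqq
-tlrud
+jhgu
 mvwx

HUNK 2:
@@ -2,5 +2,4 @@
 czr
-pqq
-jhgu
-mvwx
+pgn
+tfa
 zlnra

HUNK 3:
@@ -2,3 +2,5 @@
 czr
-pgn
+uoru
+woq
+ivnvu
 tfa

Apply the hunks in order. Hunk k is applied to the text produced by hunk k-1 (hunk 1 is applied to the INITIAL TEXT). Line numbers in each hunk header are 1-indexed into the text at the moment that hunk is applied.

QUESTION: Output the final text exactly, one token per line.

Hunk 1: at line 3 remove [tlrud] add [jhgu] -> 6 lines: zwq czr pqq jhgu mvwx zlnra
Hunk 2: at line 2 remove [pqq,jhgu,mvwx] add [pgn,tfa] -> 5 lines: zwq czr pgn tfa zlnra
Hunk 3: at line 2 remove [pgn] add [uoru,woq,ivnvu] -> 7 lines: zwq czr uoru woq ivnvu tfa zlnra

Answer: zwq
czr
uoru
woq
ivnvu
tfa
zlnra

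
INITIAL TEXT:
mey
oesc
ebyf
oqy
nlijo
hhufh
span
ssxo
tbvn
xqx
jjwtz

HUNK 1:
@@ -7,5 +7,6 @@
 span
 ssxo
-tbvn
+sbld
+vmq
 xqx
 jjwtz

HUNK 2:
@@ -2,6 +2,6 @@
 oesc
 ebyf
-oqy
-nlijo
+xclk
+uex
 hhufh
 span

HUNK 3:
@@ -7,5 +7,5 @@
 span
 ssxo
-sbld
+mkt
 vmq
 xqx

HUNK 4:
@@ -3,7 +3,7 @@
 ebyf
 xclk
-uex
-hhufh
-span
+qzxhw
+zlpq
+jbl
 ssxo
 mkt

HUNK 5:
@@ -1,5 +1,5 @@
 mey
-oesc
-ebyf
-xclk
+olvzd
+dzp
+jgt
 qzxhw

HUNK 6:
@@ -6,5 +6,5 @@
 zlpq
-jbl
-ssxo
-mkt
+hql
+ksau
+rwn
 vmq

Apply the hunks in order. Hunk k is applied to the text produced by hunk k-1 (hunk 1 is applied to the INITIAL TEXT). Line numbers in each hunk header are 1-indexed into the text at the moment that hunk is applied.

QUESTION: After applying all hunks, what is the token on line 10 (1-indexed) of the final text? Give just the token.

Answer: vmq

Derivation:
Hunk 1: at line 7 remove [tbvn] add [sbld,vmq] -> 12 lines: mey oesc ebyf oqy nlijo hhufh span ssxo sbld vmq xqx jjwtz
Hunk 2: at line 2 remove [oqy,nlijo] add [xclk,uex] -> 12 lines: mey oesc ebyf xclk uex hhufh span ssxo sbld vmq xqx jjwtz
Hunk 3: at line 7 remove [sbld] add [mkt] -> 12 lines: mey oesc ebyf xclk uex hhufh span ssxo mkt vmq xqx jjwtz
Hunk 4: at line 3 remove [uex,hhufh,span] add [qzxhw,zlpq,jbl] -> 12 lines: mey oesc ebyf xclk qzxhw zlpq jbl ssxo mkt vmq xqx jjwtz
Hunk 5: at line 1 remove [oesc,ebyf,xclk] add [olvzd,dzp,jgt] -> 12 lines: mey olvzd dzp jgt qzxhw zlpq jbl ssxo mkt vmq xqx jjwtz
Hunk 6: at line 6 remove [jbl,ssxo,mkt] add [hql,ksau,rwn] -> 12 lines: mey olvzd dzp jgt qzxhw zlpq hql ksau rwn vmq xqx jjwtz
Final line 10: vmq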